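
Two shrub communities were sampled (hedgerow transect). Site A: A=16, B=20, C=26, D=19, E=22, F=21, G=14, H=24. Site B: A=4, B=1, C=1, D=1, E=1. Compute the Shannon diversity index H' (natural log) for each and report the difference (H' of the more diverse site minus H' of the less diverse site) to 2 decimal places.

Site A: N=162, proportions 0.0988, 0.1235, 0.1605, 0.1173, 0.1358, 0.1296, 0.0864, 0.1481, giving H' = 2.0624 (working shown to 4 dp, full precision carried).
Site B: N=8, proportions 0.5, 0.125, 0.125, 0.125, 0.125, giving H' = 1.3863.
Difference = |2.0624 − 1.3863| = 0.6761, i.e. 0.68 to 2 decimal places.

0.68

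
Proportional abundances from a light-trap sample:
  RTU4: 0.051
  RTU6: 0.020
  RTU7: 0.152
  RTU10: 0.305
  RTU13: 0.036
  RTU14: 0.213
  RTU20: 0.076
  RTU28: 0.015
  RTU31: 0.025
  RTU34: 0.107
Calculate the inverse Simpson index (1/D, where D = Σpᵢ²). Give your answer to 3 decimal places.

D = 0.051² + 0.02² + 0.152² + 0.305² + 0.036² + 0.213² + 0.076² + 0.015² + 0.025² + 0.107² = 0.0026010 + 0.0004000 + 0.0231040 + 0.0930250 + 0.0012960 + 0.0453690 + 0.0057760 + 0.0002250 + 0.0006250 + 0.0114490 = 0.1838700 (working shown to 7 dp, full precision carried).
So 1/D = 5.43863, i.e. 5.439 to 3 decimal places.

5.439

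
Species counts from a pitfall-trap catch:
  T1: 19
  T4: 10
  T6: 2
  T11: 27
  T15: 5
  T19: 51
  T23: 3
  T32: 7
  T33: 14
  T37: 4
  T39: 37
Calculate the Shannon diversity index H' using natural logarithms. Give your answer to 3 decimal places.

1.998

Total N = 19+10+2+27+5+51+3+7+14+4+37 = 179, so the proportions are 0.10615, 0.05587, 0.01117, 0.15084, 0.02793, 0.28492, 0.01676, 0.03911, 0.07821, 0.02235, 0.2067 (working shown to 5 dp, full precision carried).
Each pᵢ ln pᵢ term: 0.10615×(-2.24295)=-0.23808, 0.05587×(-2.88480)=-0.16116, 0.01117×(-4.49424)=-0.05021, 0.15084×(-1.89155)=-0.28532, 0.02793×(-3.57795)=-0.09994, 0.28492×(-1.25556)=-0.35773, 0.01676×(-4.08877)=-0.06853, 0.03911×(-3.24148)=-0.12676, 0.07821×(-2.54833)=-0.19931, 0.02235×(-3.80109)=-0.08494, 0.2067×(-1.57647)=-0.32586.
Sum = -1.99785, so H' = 1.998.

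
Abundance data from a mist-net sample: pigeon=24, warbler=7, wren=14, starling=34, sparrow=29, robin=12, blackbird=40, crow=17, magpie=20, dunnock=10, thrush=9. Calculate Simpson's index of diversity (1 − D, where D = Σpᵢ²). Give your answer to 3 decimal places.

Total N = 24+7+14+34+29+12+40+17+20+10+9 = 216, so the proportions are 0.11111, 0.03241, 0.06481, 0.15741, 0.13426, 0.05556, 0.18519, 0.0787, 0.09259, 0.0463, 0.04167 (working shown to 5 dp, full precision carried).
D = 0.11111² + 0.03241² + 0.06481² + 0.15741² + 0.13426² + 0.05556² + 0.18519² + 0.0787² + 0.09259² + 0.0463² + 0.04167² = 0.01235 + 0.00105 + 0.00420 + 0.02478 + 0.01803 + 0.00309 + 0.03429 + 0.00619 + 0.00857 + 0.00214 + 0.00174 = 0.11643.
So 1 − D = 0.88357, i.e. 0.884 to 3 decimal places.

0.884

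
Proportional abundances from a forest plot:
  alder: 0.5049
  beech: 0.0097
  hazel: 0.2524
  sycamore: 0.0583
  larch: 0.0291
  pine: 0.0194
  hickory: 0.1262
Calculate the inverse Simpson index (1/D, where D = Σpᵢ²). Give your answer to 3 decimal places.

2.947

D = 0.5049² + 0.0097² + 0.2524² + 0.0583² + 0.0291² + 0.0194² + 0.1262² = 0.254924 + 0.000094 + 0.063706 + 0.003399 + 0.000847 + 0.000376 + 0.015926 = 0.339272 (working shown to 6 dp, full precision carried).
So 1/D = 2.94748, i.e. 2.947 to 3 decimal places.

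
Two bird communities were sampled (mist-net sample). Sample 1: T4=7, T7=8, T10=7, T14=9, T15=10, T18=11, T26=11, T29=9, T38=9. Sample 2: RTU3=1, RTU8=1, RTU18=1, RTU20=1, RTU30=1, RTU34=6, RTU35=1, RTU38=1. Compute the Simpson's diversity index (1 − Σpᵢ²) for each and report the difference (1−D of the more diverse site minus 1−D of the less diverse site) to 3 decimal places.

Sample 1: N=81, proportions 0.08642, 0.098765, 0.08642, 0.111111, 0.123457, 0.135802, 0.135802, 0.111111, 0.111111, giving 1−D = 0.886145 (working shown to 6 dp, full precision carried).
Sample 2: N=13, proportions 0.076923, 0.076923, 0.076923, 0.076923, 0.076923, 0.461538, 0.076923, 0.076923, giving 1−D = 0.745562.
Difference = |0.886145 − 0.745562| = 0.140583, i.e. 0.141 to 3 decimal places.

0.141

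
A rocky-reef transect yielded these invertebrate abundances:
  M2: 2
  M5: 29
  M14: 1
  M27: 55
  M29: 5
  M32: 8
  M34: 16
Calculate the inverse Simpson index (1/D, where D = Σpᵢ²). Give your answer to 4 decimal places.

Total N = 2+29+1+55+5+8+16 = 116, so the proportions are 0.01724138, 0.25, 0.00862069, 0.47413793, 0.04310345, 0.06896552, 0.13793103 (working shown to 8 dp, full precision carried).
D = 0.01724138² + 0.25² + 0.00862069² + 0.47413793² + 0.04310345² + 0.06896552² + 0.13793103² = 0.00029727 + 0.06250000 + 0.00007432 + 0.22480678 + 0.00185791 + 0.00475624 + 0.01902497 = 0.31331748.
So 1/D = 3.191651, i.e. 3.1917 to 4 decimal places.

3.1917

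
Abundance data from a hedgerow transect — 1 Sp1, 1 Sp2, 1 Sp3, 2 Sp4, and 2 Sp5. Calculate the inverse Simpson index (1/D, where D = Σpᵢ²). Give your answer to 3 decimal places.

Total N = 1+1+1+2+2 = 7, so the proportions are 0.1428571, 0.1428571, 0.1428571, 0.2857143, 0.2857143 (working shown to 7 dp, full precision carried).
D = 0.1428571² + 0.1428571² + 0.1428571² + 0.2857143² + 0.2857143² = 0.0204082 + 0.0204082 + 0.0204082 + 0.0816327 + 0.0816327 = 0.2244898.
So 1/D = 4.45455, i.e. 4.455 to 3 decimal places.

4.455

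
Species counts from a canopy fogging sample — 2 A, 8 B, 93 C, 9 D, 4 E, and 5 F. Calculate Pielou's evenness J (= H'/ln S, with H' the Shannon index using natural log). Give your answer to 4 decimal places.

0.4952

Total N = 2+8+93+9+4+5 = 121, so the proportions are 0.016529, 0.066116, 0.768595, 0.07438, 0.033058, 0.041322 (working shown to 6 dp, full precision carried).
H' = −Σ pᵢ ln pᵢ = −((-0.067812) + (-0.179593) + (-0.202287) + (-0.193282) + (-0.112711) + (-0.131667)) = 0.887353.
With S = 6 species, ln S = 1.791759, so J = 0.887353/1.791759 = 0.495241, i.e. 0.4952 to 4 decimal places.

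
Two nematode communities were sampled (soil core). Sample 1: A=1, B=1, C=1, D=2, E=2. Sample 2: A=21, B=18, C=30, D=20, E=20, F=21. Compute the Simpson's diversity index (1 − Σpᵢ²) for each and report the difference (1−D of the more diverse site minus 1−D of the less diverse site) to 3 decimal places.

0.053

Sample 1: N=7, proportions 0.14286, 0.14286, 0.14286, 0.28571, 0.28571, giving 1−D = 0.77551 (working shown to 5 dp, full precision carried).
Sample 2: N=130, proportions 0.16154, 0.13846, 0.23077, 0.15385, 0.15385, 0.16154, giving 1−D = 0.82805.
Difference = |0.77551 − 0.82805| = 0.05254, i.e. 0.053 to 3 decimal places.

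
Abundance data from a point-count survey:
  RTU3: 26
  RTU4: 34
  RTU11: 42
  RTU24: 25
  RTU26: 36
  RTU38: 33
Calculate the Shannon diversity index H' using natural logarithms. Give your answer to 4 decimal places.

1.7758

Total N = 26+34+42+25+36+33 = 196, so the proportions are 0.132653, 0.173469, 0.214286, 0.127551, 0.183673, 0.168367 (working shown to 6 dp, full precision carried).
Each pᵢ ln pᵢ term: 0.132653×(-2.020018)=-0.267962, 0.173469×(-1.751754)=-0.303876, 0.214286×(-1.540445)=-0.330095, 0.127551×(-2.059239)=-0.262658, 0.183673×(-1.694596)=-0.311252, 0.168367×(-1.781607)=-0.299964.
Sum = -1.775807, so H' = 1.7758.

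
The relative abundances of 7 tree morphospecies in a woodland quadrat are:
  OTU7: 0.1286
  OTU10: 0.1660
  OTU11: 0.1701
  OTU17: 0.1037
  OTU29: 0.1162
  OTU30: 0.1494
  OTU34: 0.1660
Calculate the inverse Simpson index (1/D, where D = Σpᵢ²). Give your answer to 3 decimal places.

D = 0.1286² + 0.166² + 0.1701² + 0.1037² + 0.1162² + 0.1494² + 0.166² = 0.0165380 + 0.0275560 + 0.0289340 + 0.0107537 + 0.0135024 + 0.0223204 + 0.0275560 = 0.1471605 (working shown to 7 dp, full precision carried).
So 1/D = 6.79530, i.e. 6.795 to 3 decimal places.

6.795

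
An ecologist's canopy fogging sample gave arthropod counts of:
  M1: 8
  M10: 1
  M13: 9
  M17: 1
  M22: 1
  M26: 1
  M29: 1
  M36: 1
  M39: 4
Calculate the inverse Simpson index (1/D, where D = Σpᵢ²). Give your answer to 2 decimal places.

Total N = 8+1+9+1+1+1+1+1+4 = 27, so the proportions are 0.296296, 0.037037, 0.333333, 0.037037, 0.037037, 0.037037, 0.037037, 0.037037, 0.148148 (working shown to 6 dp, full precision carried).
D = 0.296296² + 0.037037² + 0.333333² + 0.037037² + 0.037037² + 0.037037² + 0.037037² + 0.037037² + 0.148148² = 0.087791 + 0.001372 + 0.111111 + 0.001372 + 0.001372 + 0.001372 + 0.001372 + 0.001372 + 0.021948 = 0.229081.
So 1/D = 4.3653, i.e. 4.37 to 2 decimal places.

4.37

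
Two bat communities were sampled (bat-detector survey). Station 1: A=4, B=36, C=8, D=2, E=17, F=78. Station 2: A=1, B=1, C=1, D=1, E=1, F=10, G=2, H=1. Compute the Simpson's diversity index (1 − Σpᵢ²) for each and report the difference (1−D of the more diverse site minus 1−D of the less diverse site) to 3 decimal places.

Station 1: N=145, proportions 0.027586, 0.248276, 0.055172, 0.013793, 0.117241, 0.537931, giving 1−D = 0.631249 (working shown to 6 dp, full precision carried).
Station 2: N=18, proportions 0.055556, 0.055556, 0.055556, 0.055556, 0.055556, 0.555556, 0.111111, 0.055556, giving 1−D = 0.660494.
Difference = |0.631249 − 0.660494| = 0.029245, i.e. 0.029 to 3 decimal places.

0.029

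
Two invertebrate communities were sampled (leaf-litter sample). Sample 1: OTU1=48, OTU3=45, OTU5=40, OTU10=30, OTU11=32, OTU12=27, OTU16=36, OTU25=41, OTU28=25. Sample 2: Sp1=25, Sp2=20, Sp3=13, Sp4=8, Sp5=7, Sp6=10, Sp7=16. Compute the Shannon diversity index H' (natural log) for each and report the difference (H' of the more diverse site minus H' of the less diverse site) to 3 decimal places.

Sample 1: N=324, proportions 0.14815, 0.13889, 0.12346, 0.09259, 0.09877, 0.08333, 0.11111, 0.12654, 0.07716, giving H' = 2.17477 (working shown to 5 dp, full precision carried).
Sample 2: N=99, proportions 0.25253, 0.20202, 0.13131, 0.08081, 0.07071, 0.10101, 0.16162, giving H' = 1.85396.
Difference = |2.17477 − 1.85396| = 0.32081, i.e. 0.321 to 3 decimal places.

0.321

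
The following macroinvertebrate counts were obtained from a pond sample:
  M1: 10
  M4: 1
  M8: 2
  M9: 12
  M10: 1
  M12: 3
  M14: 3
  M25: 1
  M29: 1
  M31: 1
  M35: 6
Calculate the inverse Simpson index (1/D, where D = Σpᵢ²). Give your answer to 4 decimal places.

5.4756

Total N = 10+1+2+12+1+3+3+1+1+1+6 = 41, so the proportions are 0.24390244, 0.02439024, 0.04878049, 0.29268293, 0.02439024, 0.07317073, 0.07317073, 0.02439024, 0.02439024, 0.02439024, 0.14634146 (working shown to 8 dp, full precision carried).
D = 0.24390244² + 0.02439024² + 0.04878049² + 0.29268293² + 0.02439024² + 0.07317073² + 0.07317073² + 0.02439024² + 0.02439024² + 0.02439024² + 0.14634146² = 0.05948840 + 0.00059488 + 0.00237954 + 0.08566330 + 0.00059488 + 0.00535396 + 0.00535396 + 0.00059488 + 0.00059488 + 0.00059488 + 0.02141582 = 0.18262939.
So 1/D = 5.475570, i.e. 5.4756 to 4 decimal places.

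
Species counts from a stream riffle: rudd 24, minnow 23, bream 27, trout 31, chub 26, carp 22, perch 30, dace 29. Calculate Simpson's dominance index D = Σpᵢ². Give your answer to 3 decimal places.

Total N = 24+23+27+31+26+22+30+29 = 212, so the proportions are 0.11321, 0.10849, 0.12736, 0.14623, 0.12264, 0.10377, 0.14151, 0.13679 (working shown to 5 dp, full precision carried).
D = 0.11321² + 0.10849² + 0.12736² + 0.14623² + 0.12264² + 0.10377² + 0.14151² + 0.13679² = 0.01282 + 0.01177 + 0.01622 + 0.02138 + 0.01504 + 0.01077 + 0.02002 + 0.01871 = 0.12674.
To 3 decimal places, D = 0.127.

0.127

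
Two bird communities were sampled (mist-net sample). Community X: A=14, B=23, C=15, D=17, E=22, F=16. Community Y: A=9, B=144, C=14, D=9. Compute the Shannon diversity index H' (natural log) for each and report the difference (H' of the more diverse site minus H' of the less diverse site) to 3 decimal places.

Community X: N=107, proportions 0.13084, 0.21495, 0.14019, 0.15888, 0.20561, 0.14953, giving H' = 1.77364 (working shown to 5 dp, full precision carried).
Community Y: N=176, proportions 0.05114, 0.81818, 0.07955, 0.05114, giving H' = 0.66963.
Difference = |1.77364 − 0.66963| = 1.10401, i.e. 1.104 to 3 decimal places.

1.104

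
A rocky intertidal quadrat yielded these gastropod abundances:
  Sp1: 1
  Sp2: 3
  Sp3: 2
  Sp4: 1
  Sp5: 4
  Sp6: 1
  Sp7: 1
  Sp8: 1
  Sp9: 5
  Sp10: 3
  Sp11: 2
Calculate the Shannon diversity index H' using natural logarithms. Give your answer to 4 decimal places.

2.2215

Total N = 1+3+2+1+4+1+1+1+5+3+2 = 24, so the proportions are 0.041667, 0.125, 0.083333, 0.041667, 0.166667, 0.041667, 0.041667, 0.041667, 0.208333, 0.125, 0.083333 (working shown to 6 dp, full precision carried).
Each pᵢ ln pᵢ term: 0.041667×(-3.178054)=-0.132419, 0.125×(-2.079442)=-0.259930, 0.083333×(-2.484907)=-0.207076, 0.041667×(-3.178054)=-0.132419, 0.166667×(-1.791759)=-0.298627, 0.041667×(-3.178054)=-0.132419, 0.041667×(-3.178054)=-0.132419, 0.041667×(-3.178054)=-0.132419, 0.208333×(-1.568616)=-0.326795, 0.125×(-2.079442)=-0.259930, 0.083333×(-2.484907)=-0.207076.
Sum = -2.221528, so H' = 2.2215.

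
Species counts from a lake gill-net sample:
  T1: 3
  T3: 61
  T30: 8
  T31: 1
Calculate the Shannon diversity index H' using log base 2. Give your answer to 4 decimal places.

0.8401

Total N = 3+61+8+1 = 73, so the proportions are 0.041096, 0.835616, 0.109589, 0.013699 (working shown to 6 dp, full precision carried).
Each pᵢ log₂ pᵢ term: 0.041096×(-4.604862)=-0.189241, 0.835616×(-0.259087)=-0.216498, 0.109589×(-3.189825)=-0.349570, 0.013699×(-6.189825)=-0.084792.
Sum = -0.840100, so H' = 0.8401.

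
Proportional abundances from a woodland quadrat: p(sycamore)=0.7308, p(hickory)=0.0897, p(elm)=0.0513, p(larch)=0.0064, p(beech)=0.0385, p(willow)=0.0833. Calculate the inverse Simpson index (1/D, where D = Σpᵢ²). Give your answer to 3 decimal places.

1.808

D = 0.7308² + 0.0897² + 0.0513² + 0.0064² + 0.0385² + 0.0833² = 0.534069 + 0.008046 + 0.002632 + 0.000041 + 0.001482 + 0.006939 = 0.553209 (working shown to 6 dp, full precision carried).
So 1/D = 1.80764, i.e. 1.808 to 3 decimal places.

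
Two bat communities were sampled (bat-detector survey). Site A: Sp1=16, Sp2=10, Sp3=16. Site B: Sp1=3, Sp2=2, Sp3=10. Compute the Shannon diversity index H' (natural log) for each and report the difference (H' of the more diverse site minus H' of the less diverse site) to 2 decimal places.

0.22

Site A: N=42, proportions 0.381, 0.2381, 0.381, giving H' = 1.0770 (working shown to 4 dp, full precision carried).
Site B: N=15, proportions 0.2, 0.1333, 0.6667, giving H' = 0.8609.
Difference = |1.0770 − 0.8609| = 0.2161, i.e. 0.22 to 2 decimal places.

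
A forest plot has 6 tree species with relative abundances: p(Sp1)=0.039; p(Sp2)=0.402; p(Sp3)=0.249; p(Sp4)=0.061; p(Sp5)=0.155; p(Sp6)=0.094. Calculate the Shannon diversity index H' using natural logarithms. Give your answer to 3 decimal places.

1.521

Each pᵢ ln pᵢ term (working shown to 5 dp, full precision carried): 0.039×(-3.24419)=-0.12652, 0.402×(-0.91130)=-0.36634, 0.249×(-1.39030)=-0.34619, 0.061×(-2.79688)=-0.17061, 0.155×(-1.86433)=-0.28897, 0.094×(-2.36446)=-0.22226.
Sum = -1.52089, so H' = 1.521.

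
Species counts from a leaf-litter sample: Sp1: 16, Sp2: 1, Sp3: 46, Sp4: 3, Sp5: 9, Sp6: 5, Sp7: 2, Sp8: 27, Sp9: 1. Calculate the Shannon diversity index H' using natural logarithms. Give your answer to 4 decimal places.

Total N = 16+1+46+3+9+5+2+27+1 = 110, so the proportions are 0.145455, 0.009091, 0.418182, 0.027273, 0.081818, 0.045455, 0.018182, 0.245455, 0.009091 (working shown to 6 dp, full precision carried).
Each pᵢ ln pᵢ term: 0.145455×(-1.927892)=-0.280421, 0.009091×(-4.700480)=-0.042732, 0.418182×(-0.871839)=-0.364587, 0.027273×(-3.601868)=-0.098233, 0.081818×(-2.503256)=-0.204812, 0.045455×(-3.091042)=-0.140502, 0.018182×(-4.007333)=-0.072861, 0.245455×(-1.404643)=-0.344776, 0.009091×(-4.700480)=-0.042732.
Sum = -1.591654, so H' = 1.5917.

1.5917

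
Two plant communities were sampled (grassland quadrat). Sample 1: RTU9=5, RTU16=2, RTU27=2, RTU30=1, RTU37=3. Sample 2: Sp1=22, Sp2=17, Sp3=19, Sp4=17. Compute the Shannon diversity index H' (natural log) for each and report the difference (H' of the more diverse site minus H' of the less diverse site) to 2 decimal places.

Sample 1: N=13, proportions 0.384615, 0.153846, 0.153846, 0.076923, 0.230769, giving H' = 1.479133 (working shown to 6 dp, full precision carried).
Sample 2: N=75, proportions 0.293333, 0.226667, 0.253333, 0.226667, giving H' = 1.380468.
Difference = |1.479133 − 1.380468| = 0.098665, i.e. 0.10 to 2 decimal places.

0.10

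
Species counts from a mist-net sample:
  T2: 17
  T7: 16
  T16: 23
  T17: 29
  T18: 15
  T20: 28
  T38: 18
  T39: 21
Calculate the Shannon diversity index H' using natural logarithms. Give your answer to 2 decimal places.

2.05

Total N = 17+16+23+29+15+28+18+21 = 167, so the proportions are 0.1018, 0.0958, 0.1377, 0.1737, 0.0898, 0.1677, 0.1078, 0.1257 (working shown to 4 dp, full precision carried).
Each pᵢ ln pᵢ term: 0.1018×(-2.2848)=-0.2326, 0.0958×(-2.3454)=-0.2247, 0.1377×(-1.9825)=-0.2730, 0.1737×(-1.7507)=-0.3040, 0.0898×(-2.4099)=-0.2165, 0.1677×(-1.7858)=-0.2994, 0.1078×(-2.2276)=-0.2401, 0.1257×(-2.0735)=-0.2607.
Sum = -2.0511, so H' = 2.05.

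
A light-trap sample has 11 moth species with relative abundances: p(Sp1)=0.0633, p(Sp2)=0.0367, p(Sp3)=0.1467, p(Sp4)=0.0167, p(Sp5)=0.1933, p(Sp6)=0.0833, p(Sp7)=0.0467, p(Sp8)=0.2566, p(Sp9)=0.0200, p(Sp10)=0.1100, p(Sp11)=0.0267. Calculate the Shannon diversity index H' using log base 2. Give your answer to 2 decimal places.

3.00

Each pᵢ log₂ pᵢ term (working shown to 4 dp, full precision carried): 0.0633×(-3.9817)=-0.2520, 0.0367×(-4.7681)=-0.1750, 0.1467×(-2.7691)=-0.4062, 0.0167×(-5.9040)=-0.0986, 0.1933×(-2.3711)=-0.4583, 0.0833×(-3.5855)=-0.2987, 0.0467×(-4.4204)=-0.2064, 0.2566×(-1.9624)=-0.5036, 0.02×(-5.6439)=-0.1129, 0.11×(-3.1844)=-0.3503, 0.0267×(-5.2270)=-0.1396.
Sum = -3.0016, so H' = 3.00.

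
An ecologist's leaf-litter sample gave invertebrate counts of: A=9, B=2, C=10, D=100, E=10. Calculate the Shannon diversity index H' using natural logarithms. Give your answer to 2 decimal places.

Total N = 9+2+10+100+10 = 131, so the proportions are 0.0687, 0.0153, 0.0763, 0.7634, 0.0763 (working shown to 4 dp, full precision carried).
Each pᵢ ln pᵢ term: 0.0687×(-2.6780)=-0.1840, 0.0153×(-4.1821)=-0.0638, 0.0763×(-2.5726)=-0.1964, 0.7634×(-0.2700)=-0.2061, 0.0763×(-2.5726)=-0.1964.
Sum = -0.8467, so H' = 0.85.

0.85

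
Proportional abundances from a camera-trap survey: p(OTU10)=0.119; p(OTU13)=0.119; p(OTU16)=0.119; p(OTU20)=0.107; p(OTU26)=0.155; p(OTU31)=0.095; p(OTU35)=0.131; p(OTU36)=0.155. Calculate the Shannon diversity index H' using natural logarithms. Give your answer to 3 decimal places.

Each pᵢ ln pᵢ term (working shown to 5 dp, full precision carried): 0.119×(-2.12863)=-0.25331, 0.119×(-2.12863)=-0.25331, 0.119×(-2.12863)=-0.25331, 0.107×(-2.23493)=-0.23914, 0.155×(-1.86433)=-0.28897, 0.095×(-2.35388)=-0.22362, 0.131×(-2.03256)=-0.26627, 0.155×(-1.86433)=-0.28897.
Sum = -2.06688, so H' = 2.067.

2.067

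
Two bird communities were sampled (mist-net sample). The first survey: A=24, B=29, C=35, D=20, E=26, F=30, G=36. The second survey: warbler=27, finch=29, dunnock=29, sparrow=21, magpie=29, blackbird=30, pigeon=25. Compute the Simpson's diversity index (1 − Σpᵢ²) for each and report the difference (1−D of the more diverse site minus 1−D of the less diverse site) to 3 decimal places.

0.003

The first survey: N=200, proportions 0.12, 0.145, 0.175, 0.1, 0.13, 0.15, 0.18, giving 1−D = 0.85215 (working shown to 5 dp, full precision carried).
The second survey: N=190, proportions 0.14211, 0.15263, 0.15263, 0.11053, 0.15263, 0.15789, 0.13158, giving 1−D = 0.85546.
Difference = |0.85215 − 0.85546| = 0.00331, i.e. 0.003 to 3 decimal places.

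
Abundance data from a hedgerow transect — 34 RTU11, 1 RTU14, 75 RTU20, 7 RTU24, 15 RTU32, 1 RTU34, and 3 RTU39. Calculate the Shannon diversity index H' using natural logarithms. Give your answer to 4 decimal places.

1.2270

Total N = 34+1+75+7+15+1+3 = 136, so the proportions are 0.25, 0.007353, 0.551471, 0.051471, 0.110294, 0.007353, 0.022059 (working shown to 6 dp, full precision carried).
Each pᵢ ln pᵢ term: 0.25×(-1.386294)=-0.346574, 0.007353×(-4.912655)=-0.036122, 0.551471×(-0.595167)=-0.328217, 0.051471×(-2.966745)=-0.152700, 0.110294×(-2.204605)=-0.243155, 0.007353×(-4.912655)=-0.036122, 0.022059×(-3.814043)=-0.084133.
Sum = -1.227024, so H' = 1.2270.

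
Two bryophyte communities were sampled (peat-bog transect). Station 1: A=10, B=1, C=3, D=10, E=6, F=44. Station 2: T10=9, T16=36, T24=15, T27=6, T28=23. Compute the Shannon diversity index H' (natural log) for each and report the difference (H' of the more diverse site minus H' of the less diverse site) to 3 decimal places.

Station 1: N=74, proportions 0.13514, 0.01351, 0.04054, 0.13514, 0.08108, 0.59459, giving H' = 1.24187 (working shown to 5 dp, full precision carried).
Station 2: N=89, proportions 0.10112, 0.40449, 0.16854, 0.06742, 0.25843, giving H' = 1.42943.
Difference = |1.24187 − 1.42943| = 0.18756, i.e. 0.188 to 3 decimal places.

0.188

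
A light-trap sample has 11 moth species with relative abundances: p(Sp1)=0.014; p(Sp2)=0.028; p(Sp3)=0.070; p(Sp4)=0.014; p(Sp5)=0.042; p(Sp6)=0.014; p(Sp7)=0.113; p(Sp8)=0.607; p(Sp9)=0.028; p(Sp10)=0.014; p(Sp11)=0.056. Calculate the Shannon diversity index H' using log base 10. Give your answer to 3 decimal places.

Each pᵢ log₁₀ pᵢ term (working shown to 5 dp, full precision carried): 0.014×(-1.85387)=-0.02595, 0.028×(-1.55284)=-0.04348, 0.07×(-1.15490)=-0.08084, 0.014×(-1.85387)=-0.02595, 0.042×(-1.37675)=-0.05782, 0.014×(-1.85387)=-0.02595, 0.113×(-0.94692)=-0.10700, 0.607×(-0.21681)=-0.13160, 0.028×(-1.55284)=-0.04348, 0.014×(-1.85387)=-0.02595, 0.056×(-1.25181)=-0.07010.
Sum = -0.63815, so H' = 0.638.

0.638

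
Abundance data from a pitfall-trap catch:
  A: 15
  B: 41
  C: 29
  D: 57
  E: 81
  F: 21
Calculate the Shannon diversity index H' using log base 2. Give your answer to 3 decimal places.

Total N = 15+41+29+57+81+21 = 244, so the proportions are 0.06148, 0.16803, 0.11885, 0.23361, 0.33197, 0.08607 (working shown to 5 dp, full precision carried).
Each pᵢ log₂ pᵢ term: 0.06148×(-4.02385)=-0.24737, 0.16803×(-2.57319)=-0.43238, 0.11885×(-3.07276)=-0.36520, 0.23361×(-2.09785)=-0.49007, 0.33197×(-1.59089)=-0.52812, 0.08607×(-3.53842)=-0.30454.
Sum = -2.36768, so H' = 2.368.

2.368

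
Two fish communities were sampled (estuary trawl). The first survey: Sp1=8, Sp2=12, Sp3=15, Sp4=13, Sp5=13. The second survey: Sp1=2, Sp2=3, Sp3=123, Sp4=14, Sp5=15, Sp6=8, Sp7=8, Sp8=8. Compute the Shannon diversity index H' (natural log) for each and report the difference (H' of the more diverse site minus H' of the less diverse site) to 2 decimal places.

The first survey: N=61, proportions 0.1311, 0.1967, 0.2459, 0.2131, 0.2131, giving H' = 1.5902 (working shown to 4 dp, full precision carried).
The second survey: N=181, proportions 0.011, 0.0166, 0.6796, 0.0773, 0.0829, 0.0442, 0.0442, 0.0442, giving H' = 1.1982.
Difference = |1.5902 − 1.1982| = 0.3920, i.e. 0.39 to 2 decimal places.

0.39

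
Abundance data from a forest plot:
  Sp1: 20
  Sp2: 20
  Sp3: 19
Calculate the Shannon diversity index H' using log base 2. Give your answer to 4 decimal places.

1.5845

Total N = 20+20+19 = 59, so the proportions are 0.338983, 0.338983, 0.322034 (working shown to 6 dp, full precision carried).
Each pᵢ log₂ pᵢ term: 0.338983×(-1.560715)=-0.529056, 0.338983×(-1.560715)=-0.529056, 0.322034×(-1.634716)=-0.526434.
Sum = -1.584546, so H' = 1.5845.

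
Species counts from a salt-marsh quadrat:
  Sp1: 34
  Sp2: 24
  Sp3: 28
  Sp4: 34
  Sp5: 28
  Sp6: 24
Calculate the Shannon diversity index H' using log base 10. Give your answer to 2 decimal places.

Total N = 34+24+28+34+28+24 = 172, so the proportions are 0.1977, 0.1395, 0.1628, 0.1977, 0.1628, 0.1395 (working shown to 4 dp, full precision carried).
Each pᵢ log₁₀ pᵢ term: 0.1977×(-0.7040)=-0.1392, 0.1395×(-0.8553)=-0.1193, 0.1628×(-0.7884)=-0.1283, 0.1977×(-0.7040)=-0.1392, 0.1628×(-0.7884)=-0.1283, 0.1395×(-0.8553)=-0.1193.
Sum = -0.7737, so H' = 0.77.

0.77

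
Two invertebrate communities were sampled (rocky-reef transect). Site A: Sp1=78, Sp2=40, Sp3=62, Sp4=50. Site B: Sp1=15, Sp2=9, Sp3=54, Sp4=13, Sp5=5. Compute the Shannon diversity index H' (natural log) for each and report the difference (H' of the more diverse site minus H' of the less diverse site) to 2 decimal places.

Site A: N=230, proportions 0.3391, 0.1739, 0.2696, 0.2174, giving H' = 1.3561 (working shown to 4 dp, full precision carried).
Site B: N=96, proportions 0.1562, 0.0938, 0.5625, 0.1354, 0.0521, giving H' = 1.2603.
Difference = |1.3561 − 1.2603| = 0.0958, i.e. 0.10 to 2 decimal places.

0.10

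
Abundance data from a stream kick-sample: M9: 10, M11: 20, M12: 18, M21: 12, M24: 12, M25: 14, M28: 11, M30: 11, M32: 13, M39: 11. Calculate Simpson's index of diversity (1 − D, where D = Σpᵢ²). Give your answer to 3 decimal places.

0.894

Total N = 10+20+18+12+12+14+11+11+13+11 = 132, so the proportions are 0.07576, 0.15152, 0.13636, 0.09091, 0.09091, 0.10606, 0.08333, 0.08333, 0.09848, 0.08333 (working shown to 5 dp, full precision carried).
D = 0.07576² + 0.15152² + 0.13636² + 0.09091² + 0.09091² + 0.10606² + 0.08333² + 0.08333² + 0.09848² + 0.08333² = 0.00574 + 0.02296 + 0.01860 + 0.00826 + 0.00826 + 0.01125 + 0.00694 + 0.00694 + 0.00970 + 0.00694 = 0.10560.
So 1 − D = 0.89440, i.e. 0.894 to 3 decimal places.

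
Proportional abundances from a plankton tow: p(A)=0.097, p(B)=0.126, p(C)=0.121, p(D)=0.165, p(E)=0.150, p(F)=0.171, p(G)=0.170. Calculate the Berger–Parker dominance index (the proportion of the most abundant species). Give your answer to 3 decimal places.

The largest proportion is 0.171, i.e. d = 0.171 to 3 decimal places.

0.171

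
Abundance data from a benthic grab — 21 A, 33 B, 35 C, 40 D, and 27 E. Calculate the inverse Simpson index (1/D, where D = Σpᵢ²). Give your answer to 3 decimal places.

Total N = 21+33+35+40+27 = 156, so the proportions are 0.1346154, 0.2115385, 0.224359, 0.2564103, 0.1730769 (working shown to 7 dp, full precision carried).
D = 0.1346154² + 0.2115385² + 0.224359² + 0.2564103² + 0.1730769² = 0.0181213 + 0.0447485 + 0.0503369 + 0.0657462 + 0.0299556 = 0.2089086.
So 1/D = 4.78678, i.e. 4.787 to 3 decimal places.

4.787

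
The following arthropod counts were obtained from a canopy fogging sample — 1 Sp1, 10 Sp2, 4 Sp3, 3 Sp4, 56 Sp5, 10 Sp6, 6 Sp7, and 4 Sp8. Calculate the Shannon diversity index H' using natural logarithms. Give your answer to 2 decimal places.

Total N = 1+10+4+3+56+10+6+4 = 94, so the proportions are 0.0106, 0.1064, 0.0426, 0.0319, 0.5957, 0.1064, 0.0638, 0.0426 (working shown to 4 dp, full precision carried).
Each pᵢ ln pᵢ term: 0.0106×(-4.5433)=-0.0483, 0.1064×(-2.2407)=-0.2384, 0.0426×(-3.1570)=-0.1343, 0.0319×(-3.4447)=-0.1099, 0.5957×(-0.5179)=-0.3086, 0.1064×(-2.2407)=-0.2384, 0.0638×(-2.7515)=-0.1756, 0.0426×(-3.1570)=-0.1343.
Sum = -1.3879, so H' = 1.39.

1.39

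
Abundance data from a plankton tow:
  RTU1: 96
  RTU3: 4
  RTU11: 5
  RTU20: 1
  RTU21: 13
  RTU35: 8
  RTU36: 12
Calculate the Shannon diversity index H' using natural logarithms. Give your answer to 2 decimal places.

Total N = 96+4+5+1+13+8+12 = 139, so the proportions are 0.6906, 0.0288, 0.036, 0.0072, 0.0935, 0.0576, 0.0863 (working shown to 4 dp, full precision carried).
Each pᵢ ln pᵢ term: 0.6906×(-0.3701)=-0.2556, 0.0288×(-3.5482)=-0.1021, 0.036×(-3.3250)=-0.1196, 0.0072×(-4.9345)=-0.0355, 0.0935×(-2.3695)=-0.2216, 0.0576×(-2.8550)=-0.1643, 0.0863×(-2.4496)=-0.2115.
Sum = -1.1102, so H' = 1.11.

1.11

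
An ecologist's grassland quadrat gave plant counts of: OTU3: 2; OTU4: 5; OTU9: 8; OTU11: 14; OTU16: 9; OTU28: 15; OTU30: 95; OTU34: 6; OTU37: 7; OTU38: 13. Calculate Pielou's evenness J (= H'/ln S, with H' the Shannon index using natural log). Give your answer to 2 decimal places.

Total N = 2+5+8+14+9+15+95+6+7+13 = 174, so the proportions are 0.0115, 0.0287, 0.046, 0.0805, 0.0517, 0.0862, 0.546, 0.0345, 0.0402, 0.0747 (working shown to 4 dp, full precision carried).
H' = −Σ pᵢ ln pᵢ = −((-0.0513) + (-0.1020) + (-0.1416) + (-0.2028) + (-0.1532) + (-0.2113) + (-0.3304) + (-0.1161) + (-0.1293) + (-0.1938)) = 1.6318.
With S = 10 species, ln S = 2.3026, so J = 1.6318/2.3026 = 0.7087, i.e. 0.71 to 2 decimal places.

0.71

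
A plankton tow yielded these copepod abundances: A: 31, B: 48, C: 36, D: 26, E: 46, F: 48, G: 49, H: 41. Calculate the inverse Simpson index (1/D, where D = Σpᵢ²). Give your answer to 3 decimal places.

Total N = 31+48+36+26+46+48+49+41 = 325, so the proportions are 0.0953846, 0.1476923, 0.1107692, 0.08, 0.1415385, 0.1476923, 0.1507692, 0.1261538 (working shown to 7 dp, full precision carried).
D = 0.0953846² + 0.1476923² + 0.1107692² + 0.08² + 0.1415385² + 0.1476923² + 0.1507692² + 0.1261538² = 0.0090982 + 0.0218130 + 0.0122698 + 0.0064000 + 0.0200331 + 0.0218130 + 0.0227314 + 0.0159148 = 0.1300734.
So 1/D = 7.68797, i.e. 7.688 to 3 decimal places.

7.688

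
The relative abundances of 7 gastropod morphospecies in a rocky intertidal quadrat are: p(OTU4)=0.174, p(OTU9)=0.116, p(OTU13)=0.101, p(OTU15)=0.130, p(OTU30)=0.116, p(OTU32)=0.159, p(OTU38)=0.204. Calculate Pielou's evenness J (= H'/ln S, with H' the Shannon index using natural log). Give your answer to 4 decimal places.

0.9854

H' = −Σ pᵢ ln pᵢ = −((-0.304274) + (-0.249883) + (-0.231556) + (-0.265229) + (-0.249883) + (-0.292377) + (-0.324286)) = 1.917488 (working shown to 6 dp, full precision carried).
With S = 7 species, ln S = 1.945910, so J = 1.917488/1.945910 = 0.985394, i.e. 0.9854 to 4 decimal places.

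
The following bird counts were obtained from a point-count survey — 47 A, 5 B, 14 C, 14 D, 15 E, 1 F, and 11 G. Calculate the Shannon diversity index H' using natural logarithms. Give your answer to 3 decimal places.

Total N = 47+5+14+14+15+1+11 = 107, so the proportions are 0.43925, 0.04673, 0.13084, 0.13084, 0.14019, 0.00935, 0.1028 (working shown to 5 dp, full precision carried).
Each pᵢ ln pᵢ term: 0.43925×(-0.82268)=-0.36136, 0.04673×(-3.06339)=-0.14315, 0.13084×(-2.03377)=-0.26610, 0.13084×(-2.03377)=-0.26610, 0.14019×(-1.96478)=-0.27544, 0.00935×(-4.67283)=-0.04367, 0.1028×(-2.27493)=-0.23387.
Sum = -1.58969, so H' = 1.590.

1.590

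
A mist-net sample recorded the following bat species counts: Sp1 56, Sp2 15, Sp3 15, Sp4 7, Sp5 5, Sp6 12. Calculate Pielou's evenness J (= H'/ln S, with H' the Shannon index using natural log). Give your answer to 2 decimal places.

0.81

Total N = 56+15+15+7+5+12 = 110, so the proportions are 0.5091, 0.1364, 0.1364, 0.0636, 0.0455, 0.1091 (working shown to 4 dp, full precision carried).
H' = −Σ pᵢ ln pᵢ = −((-0.3437) + (-0.2717) + (-0.2717) + (-0.1753) + (-0.1405) + (-0.2417)) = 1.4446.
With S = 6 species, ln S = 1.7918, so J = 1.4446/1.7918 = 0.8062, i.e. 0.81 to 2 decimal places.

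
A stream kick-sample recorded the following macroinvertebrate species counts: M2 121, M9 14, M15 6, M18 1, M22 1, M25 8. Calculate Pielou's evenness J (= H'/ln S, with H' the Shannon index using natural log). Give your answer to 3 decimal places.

0.418

Total N = 121+14+6+1+1+8 = 151, so the proportions are 0.80132, 0.09272, 0.03974, 0.00662, 0.00662, 0.05298 (working shown to 5 dp, full precision carried).
H' = −Σ pᵢ ln pᵢ = −((-0.17748) + (-0.22050) + (-0.12817) + (-0.03323) + (-0.03323) + (-0.15565)) = 0.74825.
With S = 6 species, ln S = 1.79176, so J = 0.74825/1.79176 = 0.41761, i.e. 0.418 to 3 decimal places.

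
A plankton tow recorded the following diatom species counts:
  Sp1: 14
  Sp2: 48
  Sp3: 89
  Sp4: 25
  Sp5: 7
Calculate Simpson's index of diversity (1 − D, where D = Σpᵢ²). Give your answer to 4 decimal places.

Total N = 14+48+89+25+7 = 183, so the proportions are 0.076503, 0.262295, 0.486339, 0.136612, 0.038251 (working shown to 6 dp, full precision carried).
D = 0.076503² + 0.262295² + 0.486339² + 0.136612² + 0.038251² = 0.005853 + 0.068799 + 0.236525 + 0.018663 + 0.001463 = 0.331303.
So 1 − D = 0.668697, i.e. 0.6687 to 4 decimal places.

0.6687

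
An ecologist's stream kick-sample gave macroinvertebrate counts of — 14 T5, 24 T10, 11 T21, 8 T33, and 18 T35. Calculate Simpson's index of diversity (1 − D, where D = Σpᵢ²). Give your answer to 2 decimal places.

Total N = 14+24+11+8+18 = 75, so the proportions are 0.1867, 0.32, 0.1467, 0.1067, 0.24 (working shown to 4 dp, full precision carried).
D = 0.1867² + 0.32² + 0.1467² + 0.1067² + 0.24² = 0.0348 + 0.1024 + 0.0215 + 0.0114 + 0.0576 = 0.2277.
So 1 − D = 0.7723, i.e. 0.77 to 2 decimal places.

0.77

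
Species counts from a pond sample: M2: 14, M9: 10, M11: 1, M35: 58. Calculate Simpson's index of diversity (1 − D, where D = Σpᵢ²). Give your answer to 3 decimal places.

Total N = 14+10+1+58 = 83, so the proportions are 0.16867, 0.12048, 0.01205, 0.6988 (working shown to 5 dp, full precision carried).
D = 0.16867² + 0.12048² + 0.01205² + 0.6988² = 0.02845 + 0.01452 + 0.00015 + 0.48831 = 0.53143.
So 1 − D = 0.46857, i.e. 0.469 to 3 decimal places.

0.469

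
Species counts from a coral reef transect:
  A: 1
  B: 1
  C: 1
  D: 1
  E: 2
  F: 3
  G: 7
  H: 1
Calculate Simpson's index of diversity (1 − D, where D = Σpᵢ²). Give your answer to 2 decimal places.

Total N = 1+1+1+1+2+3+7+1 = 17, so the proportions are 0.0588, 0.0588, 0.0588, 0.0588, 0.1176, 0.1765, 0.4118, 0.0588 (working shown to 4 dp, full precision carried).
D = 0.0588² + 0.0588² + 0.0588² + 0.0588² + 0.1176² + 0.1765² + 0.4118² + 0.0588² = 0.0035 + 0.0035 + 0.0035 + 0.0035 + 0.0138 + 0.0311 + 0.1696 + 0.0035 = 0.2318.
So 1 − D = 0.7682, i.e. 0.77 to 2 decimal places.

0.77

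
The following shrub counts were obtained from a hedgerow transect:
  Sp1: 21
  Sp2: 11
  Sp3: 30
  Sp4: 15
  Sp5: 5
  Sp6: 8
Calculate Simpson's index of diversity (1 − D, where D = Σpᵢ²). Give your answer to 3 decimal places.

0.781

Total N = 21+11+30+15+5+8 = 90, so the proportions are 0.23333, 0.12222, 0.33333, 0.16667, 0.05556, 0.08889 (working shown to 5 dp, full precision carried).
D = 0.23333² + 0.12222² + 0.33333² + 0.16667² + 0.05556² + 0.08889² = 0.05444 + 0.01494 + 0.11111 + 0.02778 + 0.00309 + 0.00790 = 0.21926.
So 1 − D = 0.78074, i.e. 0.781 to 3 decimal places.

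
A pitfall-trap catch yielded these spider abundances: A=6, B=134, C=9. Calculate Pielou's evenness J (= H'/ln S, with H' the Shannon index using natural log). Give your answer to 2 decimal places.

0.36

Total N = 6+134+9 = 149, so the proportions are 0.0403, 0.8993, 0.0604 (working shown to 4 dp, full precision carried).
H' = −Σ pᵢ ln pᵢ = −((-0.1293) + (-0.0954) + (-0.1695)) = 0.3943.
With S = 3 species, ln S = 1.0986, so J = 0.3943/1.0986 = 0.3589, i.e. 0.36 to 2 decimal places.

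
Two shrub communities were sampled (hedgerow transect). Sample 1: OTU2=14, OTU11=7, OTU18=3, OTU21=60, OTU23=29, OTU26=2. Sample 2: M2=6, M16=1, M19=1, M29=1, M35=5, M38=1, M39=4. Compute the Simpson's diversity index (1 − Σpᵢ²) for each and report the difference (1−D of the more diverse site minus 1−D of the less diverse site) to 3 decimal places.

0.131

Sample 1: N=115, proportions 0.121739, 0.06087, 0.026087, 0.521739, 0.252174, 0.017391, giving 1−D = 0.644688 (working shown to 6 dp, full precision carried).
Sample 2: N=19, proportions 0.315789, 0.052632, 0.052632, 0.052632, 0.263158, 0.052632, 0.210526, giving 1−D = 0.775623.
Difference = |0.644688 − 0.775623| = 0.130935, i.e. 0.131 to 3 decimal places.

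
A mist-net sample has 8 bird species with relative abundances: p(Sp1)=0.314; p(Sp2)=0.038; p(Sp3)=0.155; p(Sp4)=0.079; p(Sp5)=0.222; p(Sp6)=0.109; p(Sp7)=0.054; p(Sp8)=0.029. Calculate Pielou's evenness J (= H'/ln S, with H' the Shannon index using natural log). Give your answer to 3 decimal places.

0.872

H' = −Σ pᵢ ln pᵢ = −((-0.36373) + (-0.12427) + (-0.28897) + (-0.20053) + (-0.33413) + (-0.24159) + (-0.15761) + (-0.10267)) = 1.81349 (working shown to 5 dp, full precision carried).
With S = 8 species, ln S = 2.07944, so J = 1.81349/2.07944 = 0.87211, i.e. 0.872 to 3 decimal places.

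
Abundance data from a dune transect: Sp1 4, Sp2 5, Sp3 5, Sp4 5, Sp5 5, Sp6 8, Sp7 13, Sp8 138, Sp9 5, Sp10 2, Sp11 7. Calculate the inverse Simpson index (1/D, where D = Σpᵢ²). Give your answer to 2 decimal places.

1.99

Total N = 4+5+5+5+5+8+13+138+5+2+7 = 197, so the proportions are 0.0203, 0.02538, 0.02538, 0.02538, 0.02538, 0.04061, 0.06599, 0.70051, 0.02538, 0.01015, 0.03553 (working shown to 5 dp, full precision carried).
D = 0.0203² + 0.02538² + 0.02538² + 0.02538² + 0.02538² + 0.04061² + 0.06599² + 0.70051² + 0.02538² + 0.01015² + 0.03553² = 0.00041 + 0.00064 + 0.00064 + 0.00064 + 0.00064 + 0.00165 + 0.00435 + 0.49071 + 0.00064 + 0.00010 + 0.00126 = 0.50171.
So 1/D = 1.9932, i.e. 1.99 to 2 decimal places.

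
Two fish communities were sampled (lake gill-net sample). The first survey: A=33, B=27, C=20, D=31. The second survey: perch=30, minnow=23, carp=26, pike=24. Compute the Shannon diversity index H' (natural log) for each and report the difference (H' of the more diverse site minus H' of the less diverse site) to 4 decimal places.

The first survey: N=111, proportions 0.297297, 0.243243, 0.18018, 0.279279, giving H' = 1.369525 (working shown to 6 dp, full precision carried).
The second survey: N=103, proportions 0.291262, 0.223301, 0.252427, 0.23301, giving H' = 1.380981.
Difference = |1.369525 − 1.380981| = 0.011456, i.e. 0.0115 to 4 decimal places.

0.0115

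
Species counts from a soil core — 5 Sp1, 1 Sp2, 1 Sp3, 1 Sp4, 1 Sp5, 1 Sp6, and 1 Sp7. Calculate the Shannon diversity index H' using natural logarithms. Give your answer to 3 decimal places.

Total N = 5+1+1+1+1+1+1 = 11, so the proportions are 0.45455, 0.09091, 0.09091, 0.09091, 0.09091, 0.09091, 0.09091 (working shown to 5 dp, full precision carried).
Each pᵢ ln pᵢ term: 0.45455×(-0.78846)=-0.35839, 0.09091×(-2.39790)=-0.21799, 0.09091×(-2.39790)=-0.21799, 0.09091×(-2.39790)=-0.21799, 0.09091×(-2.39790)=-0.21799, 0.09091×(-2.39790)=-0.21799, 0.09091×(-2.39790)=-0.21799.
Sum = -1.66633, so H' = 1.666.

1.666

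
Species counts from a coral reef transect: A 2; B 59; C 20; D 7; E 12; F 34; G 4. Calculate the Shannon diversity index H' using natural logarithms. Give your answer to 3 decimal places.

1.516

Total N = 2+59+20+7+12+34+4 = 138, so the proportions are 0.01449, 0.42754, 0.14493, 0.05072, 0.08696, 0.24638, 0.02899 (working shown to 5 dp, full precision carried).
Each pᵢ ln pᵢ term: 0.01449×(-4.23411)=-0.06136, 0.42754×(-0.84972)=-0.36328, 0.14493×(-1.93152)=-0.27993, 0.05072×(-2.98134)=-0.15123, 0.08696×(-2.44235)=-0.21238, 0.24638×(-1.40089)=-0.34515, 0.02899×(-3.54096)=-0.10264.
Sum = -1.51597, so H' = 1.516.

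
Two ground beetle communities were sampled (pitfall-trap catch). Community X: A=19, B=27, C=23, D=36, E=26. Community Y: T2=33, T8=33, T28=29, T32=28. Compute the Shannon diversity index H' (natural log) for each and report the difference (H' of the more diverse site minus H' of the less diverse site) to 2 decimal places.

0.20

Community X: N=131, proportions 0.145, 0.2061, 0.1756, 0.2748, 0.1985, giving H' = 1.5869 (working shown to 4 dp, full precision carried).
Community Y: N=123, proportions 0.2683, 0.2683, 0.2358, 0.2276, giving H' = 1.3835.
Difference = |1.5869 − 1.3835| = 0.2034, i.e. 0.20 to 2 decimal places.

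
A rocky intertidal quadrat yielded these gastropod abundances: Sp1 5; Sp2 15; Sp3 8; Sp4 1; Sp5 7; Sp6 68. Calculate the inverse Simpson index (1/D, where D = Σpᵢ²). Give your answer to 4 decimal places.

2.1684

Total N = 5+15+8+1+7+68 = 104, so the proportions are 0.0480769, 0.1442308, 0.0769231, 0.0096154, 0.0673077, 0.6538462 (working shown to 7 dp, full precision carried).
D = 0.0480769² + 0.1442308² + 0.0769231² + 0.0096154² + 0.0673077² + 0.6538462² = 0.0023114 + 0.0208025 + 0.0059172 + 0.0000925 + 0.0045303 + 0.4275148 = 0.4611686.
So 1/D = 2.168404, i.e. 2.1684 to 4 decimal places.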